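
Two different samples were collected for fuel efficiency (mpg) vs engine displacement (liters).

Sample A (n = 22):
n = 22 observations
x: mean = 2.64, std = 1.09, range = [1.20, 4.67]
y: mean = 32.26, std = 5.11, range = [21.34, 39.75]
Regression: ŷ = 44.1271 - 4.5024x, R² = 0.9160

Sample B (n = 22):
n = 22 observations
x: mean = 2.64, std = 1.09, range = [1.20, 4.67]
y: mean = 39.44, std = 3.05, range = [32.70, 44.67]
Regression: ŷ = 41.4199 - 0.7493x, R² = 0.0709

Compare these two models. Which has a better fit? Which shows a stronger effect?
Model A has the better fit (R² = 0.9160 vs 0.0709). Model A shows the stronger effect (|β₁| = 4.5024 vs 0.7493).

Model Comparison:

Fit — compare R²:
- Model A: R² = 0.9160 → 91.60% of variance in fuel efficiency explained
- Model B: R² = 0.0709 → 7.09% of variance in fuel efficiency explained
- 0.9160 > 0.0709 → Model A has the better fit

Effect size (slope magnitude):
- Model A: β₁ = -4.5024 → predicted fuel efficiency falls 4.5024 mpg per additional liter of engine displacement
- Model B: β₁ = -0.7493 → predicted fuel efficiency falls 0.7493 mpg per additional liter of engine displacement
- |-4.5024| > |-0.7493| → Model A shows the stronger marginal effect

Note: A better fit (higher R²) doesn't necessarily mean a more important relationship.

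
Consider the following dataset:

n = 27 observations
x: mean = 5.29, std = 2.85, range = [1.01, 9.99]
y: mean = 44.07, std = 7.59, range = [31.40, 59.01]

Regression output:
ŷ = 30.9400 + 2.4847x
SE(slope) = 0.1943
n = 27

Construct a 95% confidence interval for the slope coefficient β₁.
The 95% CI for β₁ is (2.0845, 2.8849)

Confidence interval for the slope:

The 95% CI for β₁ is: β̂₁ ± t*(α/2, n-2) × SE(β̂₁)

Step 1: Find critical t-value
- Confidence level = 0.95
- Degrees of freedom = n - 2 = 27 - 2 = 25
- t*(α/2, 25) = 2.0595

Step 2: Calculate margin of error
Margin = 2.0595 × 0.1943 = 0.4002

Step 3: Construct interval
CI = 2.4847 ± 0.4002
CI = (2.0845, 2.8849)

Interpretation: We are 95% confident that the true slope β₁ lies between 2.0845 and 2.8849.
Both endpoints are positive, so the data support a genuinely positive slope at this confidence level.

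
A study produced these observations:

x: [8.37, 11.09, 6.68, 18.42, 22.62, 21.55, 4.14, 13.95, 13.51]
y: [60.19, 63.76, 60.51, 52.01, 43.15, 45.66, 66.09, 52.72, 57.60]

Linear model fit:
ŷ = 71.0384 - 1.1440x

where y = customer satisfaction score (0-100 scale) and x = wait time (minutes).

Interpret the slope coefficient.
On average, satisfaction score is about 1.1440 points lower for every extra minute of wait time.

The slope coefficient β₁ = -1.1440 represents the marginal effect of wait time on satisfaction score.

Interpretation:
- Wait time up by 1 minute → predicted satisfaction score decreases by 1.1440 points
- This is a linear approximation: the same per-unit change is assumed across the whole observed x range
- The slope describes association in these data, not necessarily a causal effect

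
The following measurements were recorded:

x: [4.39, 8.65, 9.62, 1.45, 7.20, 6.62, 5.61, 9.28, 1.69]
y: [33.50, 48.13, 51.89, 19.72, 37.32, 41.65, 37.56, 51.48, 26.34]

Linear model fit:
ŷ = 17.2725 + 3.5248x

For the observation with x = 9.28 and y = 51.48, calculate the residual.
Residual = 1.4974

The residual is the difference between the actual value and the predicted value:

Residual = y - ŷ

Step 1: Calculate predicted value
ŷ = 17.2725 + 3.5248 × 9.28
ŷ = 49.9826

Step 2: Calculate residual
Residual = 51.48 - 49.9826
Residual = 1.4974

Interpretation: the model underestimates the actual value by 1.4974 at this point (positive residual → observation lies above the fitted line).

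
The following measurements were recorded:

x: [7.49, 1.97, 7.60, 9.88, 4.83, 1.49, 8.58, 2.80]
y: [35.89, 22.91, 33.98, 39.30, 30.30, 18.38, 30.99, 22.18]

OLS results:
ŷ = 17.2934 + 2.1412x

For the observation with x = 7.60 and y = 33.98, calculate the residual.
Residual = 0.4135

The residual is the difference between the actual value and the predicted value:

Residual = y - ŷ

Step 1: Calculate predicted value
ŷ = 17.2934 + 2.1412 × 7.60
ŷ = 33.5665

Step 2: Calculate residual
Residual = 33.98 - 33.5665
Residual = 0.4135

Interpretation: the model underestimates the actual value by 0.4135 at this point (positive residual → observation lies above the fitted line).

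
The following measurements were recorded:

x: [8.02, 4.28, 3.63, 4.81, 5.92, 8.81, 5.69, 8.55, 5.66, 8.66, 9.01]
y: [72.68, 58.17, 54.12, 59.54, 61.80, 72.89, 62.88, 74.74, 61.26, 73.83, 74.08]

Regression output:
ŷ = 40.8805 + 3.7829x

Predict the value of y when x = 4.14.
ŷ = 56.5417

x = 4.14 lies inside the observed range [3.63, 9.01], so the fitted equation applies directly:

ŷ = 40.8805 + 3.7829 × 4.14
ŷ = 40.8805 + 15.6612
ŷ = 56.5417

This is the fitted mean response at that x — an individual observation would come with a wider prediction interval.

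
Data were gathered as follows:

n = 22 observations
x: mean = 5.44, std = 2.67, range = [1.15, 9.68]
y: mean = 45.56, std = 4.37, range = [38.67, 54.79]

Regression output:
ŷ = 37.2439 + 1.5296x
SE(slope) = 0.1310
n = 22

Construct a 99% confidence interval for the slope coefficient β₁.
The 99% CI for β₁ is (1.1569, 1.9023)

Confidence interval for the slope:

The 99% CI for β₁ is: β̂₁ ± t*(α/2, n-2) × SE(β̂₁)

Step 1: Find critical t-value
- Confidence level = 0.99
- Degrees of freedom = n - 2 = 22 - 2 = 20
- t*(α/2, 20) = 2.8453

Step 2: Calculate margin of error
Margin = 2.8453 × 0.1310 = 0.3727

Step 3: Construct interval
CI = 1.5296 ± 0.3727
CI = (1.1569, 1.9023)

Interpretation: each one-unit increase in x is associated with a change in mean y of between 1.1569 and 1.9023, with 99% confidence.
Since 0 is outside the interval, a two-sided test at α = 0.01 would reject H₀: β₁ = 0.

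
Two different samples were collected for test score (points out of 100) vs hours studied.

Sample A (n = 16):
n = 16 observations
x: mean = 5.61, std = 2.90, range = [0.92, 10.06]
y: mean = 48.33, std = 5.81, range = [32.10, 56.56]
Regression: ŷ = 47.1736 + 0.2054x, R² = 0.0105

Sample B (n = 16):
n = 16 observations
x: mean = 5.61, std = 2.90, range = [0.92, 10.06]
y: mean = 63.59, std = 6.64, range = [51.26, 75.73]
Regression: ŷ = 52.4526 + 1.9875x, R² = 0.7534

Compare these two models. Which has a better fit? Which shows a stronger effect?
Model B has the better fit (R² = 0.7534 vs 0.0105). Model B shows the stronger effect (|β₁| = 1.9875 vs 0.2054).

Model Comparison:

Goodness of fit (R²):
- Model A: R² = 0.0105 → 1.05% of variance in test score explained
- Model B: R² = 0.7534 → 75.34% of variance in test score explained
- 0.7534 > 0.0105 → Model B has the better fit

Which has the larger per-hour effect? (|β₁|)
- Model A: β₁ = 0.2054 → predicted test score rises 0.2054 points per additional hour of study time
- Model B: β₁ = 1.9875 → predicted test score rises 1.9875 points per additional hour of study time
- |0.2054| < |1.9875| → Model B shows the stronger marginal effect

Notes:
- A steeper slope doesn't make a better model if the scatter around the line is large.
- The two samples could reflect different populations, time periods, or measurement quality.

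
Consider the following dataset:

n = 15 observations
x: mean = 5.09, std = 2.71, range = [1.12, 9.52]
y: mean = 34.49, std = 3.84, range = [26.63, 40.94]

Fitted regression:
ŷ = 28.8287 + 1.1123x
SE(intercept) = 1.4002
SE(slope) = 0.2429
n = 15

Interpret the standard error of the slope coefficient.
The slope 1.1123 is pinned down to within about ±0.2429 (one SE) by these data — relative uncertainty 21.8%, i.e. moderately precise.

SE(β̂₁) = 0.2429 says: if we drew many samples of n = 15 from the same population and refit each time, the fitted slopes would scatter with a standard deviation of roughly 0.2429 around the true β₁.

Relative precision:
- SE / |β̂₁| = 0.2429 / 1.1123 = 21.8%
- Rule of thumb (under 20%: precise; 20% to under 50%: moderately precise; 50% or more: imprecise) → moderately precise

Link to the t-test: t = β̂₁ / SE(β̂₁) = 1.1123 / 0.2429 = 4.5793, the statistic for H₀: β₁ = 0.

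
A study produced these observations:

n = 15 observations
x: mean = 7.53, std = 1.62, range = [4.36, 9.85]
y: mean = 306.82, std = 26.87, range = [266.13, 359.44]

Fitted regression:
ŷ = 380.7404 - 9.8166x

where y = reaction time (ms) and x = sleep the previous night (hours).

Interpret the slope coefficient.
An increase of one hour in sleep is associated with a 9.8166 ms decrease in predicted reaction time.

The slope β₁ = -9.8166 gives the rate at which the fitted reaction time changes with sleep.

Interpretation:
- Sleep up by 1 hour → predicted reaction time decreases by 9.8166 ms
- The effect is assumed constant over the observed range of x (linearity)

The intercept β₀ = 380.7404 is the predicted reaction time when sleep = 0; since the smallest observed x is 4.36, this is an extrapolation and mainly anchors the line.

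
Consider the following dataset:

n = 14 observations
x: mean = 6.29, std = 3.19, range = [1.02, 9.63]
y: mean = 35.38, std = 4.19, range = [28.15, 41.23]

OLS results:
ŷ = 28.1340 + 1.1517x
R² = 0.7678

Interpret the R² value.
R² = 0.7678 means 76.78% of the variation in y is explained by the linear relationship with x. This indicates a strong fit.

R² = 1 − SS_res/SS_tot compares the residual scatter to the total scatter of y about its mean.

Here R² = 0.7678:
- Explained: 76.78% of the variation in y
- Unexplained (residual): 100% − 76.78% = 23.22%
- Rule of thumb (below 0.3 weak; 0.3 to below 0.7 moderate; 0.7 and above strong) → strong

Equivalently, for simple linear regression R² = r², so |r| = √0.7678 ≈ 0.8762.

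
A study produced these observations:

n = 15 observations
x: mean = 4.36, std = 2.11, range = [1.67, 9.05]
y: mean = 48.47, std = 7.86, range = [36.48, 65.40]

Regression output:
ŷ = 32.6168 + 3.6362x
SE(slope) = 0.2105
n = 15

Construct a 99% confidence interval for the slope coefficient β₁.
The 99% CI for β₁ is (3.0021, 4.2703)

Confidence interval for the slope:

The 99% CI for β₁ is: β̂₁ ± t*(α/2, n-2) × SE(β̂₁)

Step 1: Find critical t-value
- Confidence level = 0.99
- Degrees of freedom = n - 2 = 15 - 2 = 13
- t*(α/2, 13) = 3.0123

Step 2: Calculate margin of error
Margin = 3.0123 × 0.2105 = 0.6341

Step 3: Construct interval
CI = 3.6362 ± 0.6341
CI = (3.0021, 4.2703)

Interpretation: intervals built this way capture the true β₁ in 99% of repeated samples; here the plausible range for the per-unit effect of x on y is 3.0021 to 4.2703.
Since 0 is outside the interval, a two-sided test at α = 0.01 would reject H₀: β₁ = 0.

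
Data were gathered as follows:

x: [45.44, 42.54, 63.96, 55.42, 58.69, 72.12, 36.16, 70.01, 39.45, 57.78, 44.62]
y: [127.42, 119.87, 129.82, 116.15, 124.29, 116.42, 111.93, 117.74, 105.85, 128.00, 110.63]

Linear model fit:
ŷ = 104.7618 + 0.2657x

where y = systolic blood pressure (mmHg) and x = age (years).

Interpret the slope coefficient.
On average, blood pressure is about 0.2657 mmHg higher for every extra year of age.

The slope β₁ = 0.2657 gives the rate at which the fitted blood pressure changes with age.

Interpretation:
- Age up by 1 year → predicted blood pressure increases by 0.2657 mmHg
- This is a linear approximation: the same per-unit change is assumed across the whole observed x range
- The slope describes association in these data, not necessarily a causal effect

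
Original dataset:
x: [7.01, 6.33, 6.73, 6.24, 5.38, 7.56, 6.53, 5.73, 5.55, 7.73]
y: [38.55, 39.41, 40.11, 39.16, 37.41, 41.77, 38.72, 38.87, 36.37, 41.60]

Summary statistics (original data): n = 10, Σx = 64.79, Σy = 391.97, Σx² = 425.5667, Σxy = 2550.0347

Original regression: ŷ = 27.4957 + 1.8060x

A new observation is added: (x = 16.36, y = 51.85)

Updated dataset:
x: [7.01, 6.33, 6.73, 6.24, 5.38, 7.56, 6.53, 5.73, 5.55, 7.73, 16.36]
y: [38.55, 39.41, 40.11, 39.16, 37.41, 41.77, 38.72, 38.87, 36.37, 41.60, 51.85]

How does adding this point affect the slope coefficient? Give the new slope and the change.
The slope changes from 1.8060 to 1.3127 (change of -0.4933, or -27.3%).

The new point has HIGH LEVERAGE: x = 16.36 is far from the original mean x̄ = 64.79/10 ≈ 6.48 (original range [5.38, 7.73]).

Step 1: Update the sums with the new point (n goes from 10 to 11)
Σx  = 64.79 + 16.36 = 81.15
Σy  = 391.97 + 51.85 = 443.82
Σx² = 425.5667 + 16.36² = 425.5667 + 267.6496 = 693.2163
Σxy = 2550.0347 + 16.36×51.85 = 2550.0347 + 848.2660 = 3398.3007

Step 2: Recompute the slope with b₁ = (nΣxy − ΣxΣy) / (nΣx² − (Σx)²)
Numerator   = 11×3398.3007 − 81.15×443.82 = 37381.3077 − 36015.9930 = 1365.3147
Denominator = 11×693.2163 − 81.15² = 7625.3793 − 6585.3225 = 1040.0568
b₁(new) = 1365.3147 / 1040.0568 = 1.3127

(Same formula on the original sums: (10×2550.0347 − 64.79×391.97) / (10×425.5667 − 64.79²) = 104.6107 / 57.9229 = 1.8060, matching the given fit.)

Step 3: Change in slope
Δβ₁ = 1.3127 − 1.8060 = -0.4933
Relative change = -0.4933 / 1.8060 × 100% = -27.3%
→ the slope decreases when the point is added.

Because the point sits below the extension of the original line at a high-leverage x, it tilts the fit down.
In practice: examine leverage (hᵢ) and Cook's distance rather than deleting it automatically; refit with and without it and report both if conclusions differ.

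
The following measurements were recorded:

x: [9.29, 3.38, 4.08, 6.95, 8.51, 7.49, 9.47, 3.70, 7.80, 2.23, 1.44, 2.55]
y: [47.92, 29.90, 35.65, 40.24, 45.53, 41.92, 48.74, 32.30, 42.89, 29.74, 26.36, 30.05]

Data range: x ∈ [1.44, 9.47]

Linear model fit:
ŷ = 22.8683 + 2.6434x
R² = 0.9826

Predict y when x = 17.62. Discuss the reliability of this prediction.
ŷ = 69.4450 (extrapolation — x = 17.62 lies outside [1.44, 9.47], so reliability is low).

Prediction calculation:
ŷ = 22.8683 + 2.6434 × 17.62
ŷ = 69.4450

Reliability:
- Data range: x ∈ [1.44, 9.47]
- Prediction point: x = 17.62 is 8.15 units above the observed range → this is EXTRAPOLATION, not interpolation

Why that matters here:
- There are no observations near this x to validate the fitted line there
- The standard error of prediction grows with (x − x̄)², and x = 17.62 is far from x̄ = 5.57
- R² describes fit only over the sampled x values; it says nothing about behaviour beyond them

A defensible statement: 'if the linear trend continued to x = 17.62, y would be about 69.4450' — the premise is untested.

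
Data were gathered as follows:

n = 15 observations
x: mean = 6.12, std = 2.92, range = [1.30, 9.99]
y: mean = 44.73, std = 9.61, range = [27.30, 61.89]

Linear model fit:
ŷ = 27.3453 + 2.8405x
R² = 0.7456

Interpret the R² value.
About 74.56% of the variability in y is accounted for by the regression on x (R² = 0.7456) — a strong linear fit.

The coefficient of determination R² is the fraction of the total variation in y that the fitted line accounts for.

Here R² = 0.7456:
- Explained: 74.56% of the variation in y
- Unexplained (residual): 100% − 74.56% = 25.44%
- Rule of thumb (below 0.3 weak; 0.3 to below 0.7 moderate; 0.7 and above strong) → strong

Calculation: R² = 1 − (SS_res / SS_tot), where SS_res is the sum of squared residuals and SS_tot the total sum of squares.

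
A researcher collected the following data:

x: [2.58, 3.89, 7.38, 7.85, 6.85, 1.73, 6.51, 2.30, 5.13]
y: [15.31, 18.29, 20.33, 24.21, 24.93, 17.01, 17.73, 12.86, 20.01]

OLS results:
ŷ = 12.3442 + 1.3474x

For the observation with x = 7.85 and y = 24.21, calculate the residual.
Residual = 1.2887

The residual is the difference between the actual value and the predicted value:

Residual = y - ŷ

Step 1: Calculate predicted value
ŷ = 12.3442 + 1.3474 × 7.85
ŷ = 22.9213

Step 2: Calculate residual
Residual = 24.21 - 22.9213
Residual = 1.2887

Interpretation: the model underestimates the actual value by 1.2887 at this point (positive residual → observation lies above the fitted line).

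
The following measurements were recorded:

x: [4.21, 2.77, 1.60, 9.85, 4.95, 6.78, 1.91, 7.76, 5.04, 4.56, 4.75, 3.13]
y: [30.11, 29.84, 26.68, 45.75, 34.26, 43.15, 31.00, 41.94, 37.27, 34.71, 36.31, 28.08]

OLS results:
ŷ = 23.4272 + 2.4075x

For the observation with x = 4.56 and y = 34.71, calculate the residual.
Residual = 0.3046

The residual is the difference between the actual value and the predicted value:

Residual = y - ŷ

Step 1: Calculate predicted value
ŷ = 23.4272 + 2.4075 × 4.56
ŷ = 34.4054

Step 2: Calculate residual
Residual = 34.71 - 34.4054
Residual = 0.3046

Interpretation: the model underestimates the actual value by 0.3046 at this point (positive residual → observation lies above the fitted line).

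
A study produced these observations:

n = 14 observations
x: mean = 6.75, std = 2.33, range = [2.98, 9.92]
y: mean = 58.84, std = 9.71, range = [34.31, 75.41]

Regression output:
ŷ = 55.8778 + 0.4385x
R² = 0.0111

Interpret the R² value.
About 1.11% of the variability in y is accounted for by the regression on x (R² = 0.0111) — a weak linear fit.

R² (coefficient of determination) measures the proportion of variance in y explained by the regression model.

Here R² = 0.0111:
- Explained: 1.11% of the variation in y
- Unexplained (residual): 100% − 1.11% = 98.89%
- Rule of thumb (below 0.3 weak; 0.3 to below 0.7 moderate; 0.7 and above strong) → weak

Note: R² never decreases when predictors are added, so it should not be used alone to compare models of different size.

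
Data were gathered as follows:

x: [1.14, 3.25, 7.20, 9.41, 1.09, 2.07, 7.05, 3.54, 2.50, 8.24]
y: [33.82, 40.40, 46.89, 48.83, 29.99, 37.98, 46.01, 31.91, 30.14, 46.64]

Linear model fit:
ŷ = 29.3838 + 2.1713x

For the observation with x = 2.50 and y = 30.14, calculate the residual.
Residual = -4.6721

The residual is the difference between the actual value and the predicted value:

Residual = y - ŷ

Step 1: Calculate predicted value
ŷ = 29.3838 + 2.1713 × 2.50
ŷ = 34.8121

Step 2: Calculate residual
Residual = 30.14 - 34.8121
Residual = -4.6721

Sign check: y < ŷ, so the point is below the line and the fit overestimates here.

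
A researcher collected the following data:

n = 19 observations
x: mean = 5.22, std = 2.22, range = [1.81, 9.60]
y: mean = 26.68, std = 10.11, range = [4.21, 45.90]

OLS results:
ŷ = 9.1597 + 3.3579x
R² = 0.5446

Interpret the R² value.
R² = 0.5446 means 54.46% of the variation in y is explained by the linear relationship with x. This indicates a moderate fit.

The coefficient of determination R² is the fraction of the total variation in y that the fitted line accounts for.

Here R² = 0.5446:
- Explained: 54.46% of the variation in y
- Unexplained (residual): 100% − 54.46% = 45.54%
- Rule of thumb (below 0.3 weak; 0.3 to below 0.7 moderate; 0.7 and above strong) → moderate

Equivalently, for simple linear regression R² = r², so |r| = √0.5446 ≈ 0.7380.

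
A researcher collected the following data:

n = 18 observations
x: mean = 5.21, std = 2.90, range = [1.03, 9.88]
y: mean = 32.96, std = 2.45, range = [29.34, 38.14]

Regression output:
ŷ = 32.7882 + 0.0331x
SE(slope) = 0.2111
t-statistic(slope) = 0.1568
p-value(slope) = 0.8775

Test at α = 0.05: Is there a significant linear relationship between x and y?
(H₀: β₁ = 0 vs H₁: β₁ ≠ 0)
Fail to reject H₀: p-value = 0.8775 ≥ α = 0.05. The linear relationship is not significant at the 5% level.

Hypothesis test for the slope coefficient:

H₀: β₁ = 0 (no linear relationship)
H₁: β₁ ≠ 0 (linear relationship exists)

Test statistic: t = β̂₁ / SE(β̂₁) = 0.0331 / 0.2111 = 0.1568

With df = 16, the two-sided p-value for |t| = 0.1568 is 0.8775.

Decision rule: reject H₀ if p-value < α.
p-value = 0.8775 ≥ α = 0.05 → fail to reject H₀.

Conclusion: the linear association between x and y is not significant at the 5% level.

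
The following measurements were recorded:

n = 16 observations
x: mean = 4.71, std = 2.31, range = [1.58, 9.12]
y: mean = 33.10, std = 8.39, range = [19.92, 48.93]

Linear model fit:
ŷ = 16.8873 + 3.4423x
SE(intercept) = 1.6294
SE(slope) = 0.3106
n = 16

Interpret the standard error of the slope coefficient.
SE(β̂₁) = 0.3106 is the estimated standard deviation of the slope estimate across repeated samples; relative to β̂₁ = 3.4423 that is 9.0%, a precise estimate.

SE(β̂₁) = 0.3106 says: if we drew many samples of n = 16 from the same population and refit each time, the fitted slopes would scatter with a standard deviation of roughly 0.3106 around the true β₁.

Relative precision:
- SE / |β̂₁| = 0.3106 / 3.4423 = 9.0%
- Rule of thumb (under 20%: precise; 20% to under 50%: moderately precise; 50% or more: imprecise) → precise

Link to interval estimation: a confidence interval for β₁ is β̂₁ ± t* × 0.3106, so SE sets the half-width per unit of t*.

What drives SE(β̂₁): more residual scatter → larger SE.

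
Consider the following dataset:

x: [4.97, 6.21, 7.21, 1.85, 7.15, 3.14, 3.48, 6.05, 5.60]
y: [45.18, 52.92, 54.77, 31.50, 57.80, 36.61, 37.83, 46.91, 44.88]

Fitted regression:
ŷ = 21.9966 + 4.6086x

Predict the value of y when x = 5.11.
ŷ = 45.5465

To predict y for x = 5.11, substitute into the regression equation:

ŷ = 21.9966 + 4.6086 × 5.11
ŷ = 21.9966 + 23.5499
ŷ = 45.5465

This is a point prediction; actual observations scatter around it by roughly the residual standard deviation.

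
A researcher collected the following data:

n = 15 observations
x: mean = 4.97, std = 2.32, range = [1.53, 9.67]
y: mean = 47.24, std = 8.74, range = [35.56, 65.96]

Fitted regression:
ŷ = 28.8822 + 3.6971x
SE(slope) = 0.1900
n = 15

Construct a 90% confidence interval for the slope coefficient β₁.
The 90% CI for β₁ is (3.3606, 4.0336)

Confidence interval for the slope:

The 90% CI for β₁ is: β̂₁ ± t*(α/2, n-2) × SE(β̂₁)

Step 1: Find critical t-value
- Confidence level = 0.9
- Degrees of freedom = n - 2 = 15 - 2 = 13
- t*(α/2, 13) = 1.7709

Step 2: Calculate margin of error
Margin = 1.7709 × 0.1900 = 0.3365

Step 3: Construct interval
CI = 3.6971 ± 0.3365
CI = (3.3606, 4.0336)

Interpretation: each one-unit increase in x is associated with a change in mean y of between 3.3606 and 4.0336, with 90% confidence.
Both endpoints are positive, so the data support a genuinely positive slope at this confidence level.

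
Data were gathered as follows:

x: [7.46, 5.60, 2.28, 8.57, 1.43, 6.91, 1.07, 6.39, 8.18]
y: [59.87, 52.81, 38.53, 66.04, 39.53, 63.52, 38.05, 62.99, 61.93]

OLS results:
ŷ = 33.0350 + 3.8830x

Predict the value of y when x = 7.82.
ŷ = 63.4001

x = 7.82 lies inside the observed range [1.07, 8.57], so the fitted equation applies directly:

ŷ = 33.0350 + 3.8830 × 7.82
ŷ = 33.0350 + 30.3651
ŷ = 63.4001

This is a point prediction; actual observations scatter around it by roughly the residual standard deviation.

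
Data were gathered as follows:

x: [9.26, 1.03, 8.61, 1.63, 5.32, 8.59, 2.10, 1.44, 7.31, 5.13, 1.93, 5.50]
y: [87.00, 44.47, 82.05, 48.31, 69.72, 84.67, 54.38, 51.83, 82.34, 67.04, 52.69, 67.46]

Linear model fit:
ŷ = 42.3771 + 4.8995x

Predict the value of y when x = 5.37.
ŷ = 68.6874

To predict y for x = 5.37, substitute into the regression equation:

ŷ = 42.3771 + 4.8995 × 5.37
ŷ = 42.3771 + 26.3103
ŷ = 68.6874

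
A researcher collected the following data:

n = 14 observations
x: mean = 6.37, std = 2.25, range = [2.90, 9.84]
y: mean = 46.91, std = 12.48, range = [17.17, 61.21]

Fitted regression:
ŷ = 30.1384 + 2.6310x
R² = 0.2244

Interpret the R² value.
R² = 0.2244 means 22.44% of the variation in y is explained by the linear relationship with x. This indicates a weak fit.

R² (coefficient of determination) measures the proportion of variance in y explained by the regression model.

Here R² = 0.2244:
- Explained: 22.44% of the variation in y
- Unexplained (residual): 100% − 22.44% = 77.56%
- Rule of thumb (below 0.3 weak; 0.3 to below 0.7 moderate; 0.7 and above strong) → weak

Note: R² never decreases when predictors are added, so it should not be used alone to compare models of different size.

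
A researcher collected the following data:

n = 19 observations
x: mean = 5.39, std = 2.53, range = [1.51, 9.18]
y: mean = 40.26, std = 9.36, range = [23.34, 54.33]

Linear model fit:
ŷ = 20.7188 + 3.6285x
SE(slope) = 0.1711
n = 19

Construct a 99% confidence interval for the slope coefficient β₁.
The 99% CI for β₁ is (3.1326, 4.1244)

Confidence interval for the slope:

The 99% CI for β₁ is: β̂₁ ± t*(α/2, n-2) × SE(β̂₁)

Step 1: Find critical t-value
- Confidence level = 0.99
- Degrees of freedom = n - 2 = 19 - 2 = 17
- t*(α/2, 17) = 2.8982

Step 2: Calculate margin of error
Margin = 2.8982 × 0.1711 = 0.4959

Step 3: Construct interval
CI = 3.6285 ± 0.4959
CI = (3.1326, 4.1244)

Interpretation: each one-unit increase in x is associated with a change in mean y of between 3.1326 and 4.1244, with 99% confidence.
Both endpoints are positive, so the data support a genuinely positive slope at this confidence level.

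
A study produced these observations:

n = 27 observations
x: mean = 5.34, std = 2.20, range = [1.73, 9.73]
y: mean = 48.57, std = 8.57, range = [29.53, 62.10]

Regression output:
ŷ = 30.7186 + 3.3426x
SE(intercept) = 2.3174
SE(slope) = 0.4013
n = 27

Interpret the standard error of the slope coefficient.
The slope 3.3426 is pinned down to within about ±0.4013 (one SE) by these data — relative uncertainty 12.0%, i.e. precise.

What SE measures:
- The standard error quantifies the sampling variability of the coefficient estimate
- It is the estimated standard deviation of β̂₁ across hypothetical repeated samples of the same size
- Smaller SE → more precise estimate

Relative precision:
- SE / |β̂₁| = 0.4013 / 3.3426 = 12.0%
- Rule of thumb (under 20%: precise; 20% to under 50%: moderately precise; 50% or more: imprecise) → precise

Link to the t-test: t = β̂₁ / SE(β̂₁) = 3.3426 / 0.4013 = 8.3294, the statistic for H₀: β₁ = 0.

What drives SE(β̂₁): larger n (here n = 27) → smaller SE.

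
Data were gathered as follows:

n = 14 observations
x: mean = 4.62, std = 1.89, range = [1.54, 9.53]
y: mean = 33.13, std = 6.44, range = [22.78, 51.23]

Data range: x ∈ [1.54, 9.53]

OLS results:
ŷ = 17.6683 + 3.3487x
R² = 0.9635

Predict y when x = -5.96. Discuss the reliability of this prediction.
The equation gives ŷ = -2.2900; however x = -5.96 is 7.50 units below the observed range, so this extrapolated value should not be trusted.

Prediction calculation:
ŷ = 17.6683 + 3.3487 × (-5.96)
ŷ = -2.2900

Reliability:
- Data range: x ∈ [1.54, 9.53]
- Prediction point: x = -5.96 is 7.50 units below the observed range → this is EXTRAPOLATION, not interpolation

Why that matters here:
- There are no observations near this x to validate the fitted line there
- The linear relationship may not hold outside the observed range
- The standard error of prediction grows with (x − x̄)², and x = -5.96 is far from x̄ = 4.62

Report the number if required, but flag clearly that it is an extrapolation.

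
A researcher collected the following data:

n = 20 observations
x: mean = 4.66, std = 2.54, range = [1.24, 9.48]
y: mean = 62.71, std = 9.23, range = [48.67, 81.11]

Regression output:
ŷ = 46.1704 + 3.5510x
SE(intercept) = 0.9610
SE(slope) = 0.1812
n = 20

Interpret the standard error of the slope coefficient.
SE(slope) = 0.1812 measures the uncertainty in the estimated slope. The coefficient is estimated precisely (SE/|β̂₁| = 5.1%).

SE(β̂₁) = 0.1812 says: if we drew many samples of n = 20 from the same population and refit each time, the fitted slopes would scatter with a standard deviation of roughly 0.1812 around the true β₁.

Relative precision:
- SE / |β̂₁| = 0.1812 / 3.5510 = 5.1%
- Rule of thumb (under 20%: precise; 20% to under 50%: moderately precise; 50% or more: imprecise) → precise

Link to interval estimation: a confidence interval for β₁ is β̂₁ ± t* × 0.1812, so SE sets the half-width per unit of t*.

What drives SE(β̂₁): wider spread of x values → smaller SE; larger n (here n = 20) → smaller SE; more residual scatter → larger SE.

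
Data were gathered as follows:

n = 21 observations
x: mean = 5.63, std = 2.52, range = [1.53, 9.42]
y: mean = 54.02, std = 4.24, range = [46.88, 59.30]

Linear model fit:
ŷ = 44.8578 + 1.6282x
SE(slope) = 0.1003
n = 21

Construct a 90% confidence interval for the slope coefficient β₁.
The 90% CI for β₁ is (1.4548, 1.8016)

Confidence interval for the slope:

The 90% CI for β₁ is: β̂₁ ± t*(α/2, n-2) × SE(β̂₁)

Step 1: Find critical t-value
- Confidence level = 0.9
- Degrees of freedom = n - 2 = 21 - 2 = 19
- t*(α/2, 19) = 1.7291

Step 2: Calculate margin of error
Margin = 1.7291 × 0.1003 = 0.1734

Step 3: Construct interval
CI = 1.6282 ± 0.1734
CI = (1.4548, 1.8016)

Interpretation: We are 90% confident that the true slope β₁ lies between 1.4548 and 1.8016.
Both endpoints are positive, so the data support a genuinely positive slope at this confidence level.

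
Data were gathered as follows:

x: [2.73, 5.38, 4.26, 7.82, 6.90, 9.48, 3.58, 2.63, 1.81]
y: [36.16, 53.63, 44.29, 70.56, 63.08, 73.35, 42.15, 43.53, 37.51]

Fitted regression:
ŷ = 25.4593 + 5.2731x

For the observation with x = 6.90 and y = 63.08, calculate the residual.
Residual = 1.2363

The residual is the difference between the actual value and the predicted value:

Residual = y - ŷ

Step 1: Calculate predicted value
ŷ = 25.4593 + 5.2731 × 6.90
ŷ = 61.8437

Step 2: Calculate residual
Residual = 63.08 - 61.8437
Residual = 1.2363

The residual is positive, so the observed y = 63.08 sits above the regression line (the line underestimates it by 1.2363).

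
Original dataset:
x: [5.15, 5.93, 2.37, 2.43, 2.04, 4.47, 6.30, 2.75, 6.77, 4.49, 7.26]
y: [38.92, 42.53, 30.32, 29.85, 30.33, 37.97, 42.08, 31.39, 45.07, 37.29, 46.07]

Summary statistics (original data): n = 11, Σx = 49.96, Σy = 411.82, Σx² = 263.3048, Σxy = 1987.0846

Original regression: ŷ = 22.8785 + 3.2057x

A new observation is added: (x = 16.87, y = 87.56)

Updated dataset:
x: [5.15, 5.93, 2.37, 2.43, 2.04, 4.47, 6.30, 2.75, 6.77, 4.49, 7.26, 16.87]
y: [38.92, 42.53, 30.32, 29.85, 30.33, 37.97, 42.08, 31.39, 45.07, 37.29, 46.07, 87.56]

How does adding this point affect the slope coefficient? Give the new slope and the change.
Adding the point moves β₁ from 3.2057 to 3.8875, i.e. it increases by 0.6818 (+21.3%).

x = 16.87 lies well outside the original x-range [2.04, 7.26] (x̄ ≈ 4.54), so this observation has high leverage and can move the slope substantially.

Step 1: Update the sums with the new point (n goes from 11 to 12)
Σx  = 49.96 + 16.87 = 66.83
Σy  = 411.82 + 87.56 = 499.38
Σx² = 263.3048 + 16.87² = 263.3048 + 284.5969 = 547.9017
Σxy = 1987.0846 + 16.87×87.56 = 1987.0846 + 1477.1372 = 3464.2218

Step 2: Recompute the slope with b₁ = (nΣxy − ΣxΣy) / (nΣx² − (Σx)²)
Numerator   = 12×3464.2218 − 66.83×499.38 = 41570.6616 − 33373.5654 = 8197.0962
Denominator = 12×547.9017 − 66.83² = 6574.8204 − 4466.2489 = 2108.5715
b₁(new) = 8197.0962 / 2108.5715 = 3.8875

(Same formula on the original sums: (11×1987.0846 − 49.96×411.82) / (11×263.3048 − 49.96²) = 1283.4034 / 400.3512 = 3.2057, matching the given fit.)

Step 3: Change in slope
Δβ₁ = 3.8875 − 3.2057 = +0.6818
Relative change = +0.6818 / 3.2057 × 100% = +21.3%
→ the slope increases when the point is added.

A high-leverage point only changes the slope if it is off the original line; here y = 87.56 is above the original trend, so the slope increases.
In practice: examine leverage (hᵢ) and Cook's distance rather than deleting it automatically; refit with and without it and report both if conclusions differ.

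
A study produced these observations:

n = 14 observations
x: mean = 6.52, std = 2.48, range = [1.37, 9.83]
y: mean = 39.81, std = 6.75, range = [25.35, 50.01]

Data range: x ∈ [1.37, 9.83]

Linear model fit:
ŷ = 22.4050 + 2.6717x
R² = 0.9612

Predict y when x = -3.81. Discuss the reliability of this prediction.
The equation gives ŷ = 12.2258; however x = -3.81 is 5.18 units below the observed range, so this extrapolated value should not be trusted.

Prediction calculation:
ŷ = 22.4050 + 2.6717 × (-3.81)
ŷ = 12.2258

Reliability:
- Data range: x ∈ [1.37, 9.83]
- Prediction point: x = -3.81 is 5.18 units below the observed range → this is EXTRAPOLATION, not interpolation

Why that matters here:
- There are no observations near this x to validate the fitted line there
- Real relationships often flatten, saturate, or turn nonlinear at extremes
- The linear relationship may not hold outside the observed range

The R² = 0.9612 only validates the fit within [1.37, 9.83]; treat ŷ = 12.2258 with caution.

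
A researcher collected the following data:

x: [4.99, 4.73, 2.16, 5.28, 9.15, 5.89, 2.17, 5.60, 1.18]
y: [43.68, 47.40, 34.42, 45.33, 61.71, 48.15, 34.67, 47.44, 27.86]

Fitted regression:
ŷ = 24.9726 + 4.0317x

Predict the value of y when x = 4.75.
ŷ = 44.1232

Plug x = 4.75 into the fitted line:

ŷ = 24.9726 + 4.0317 × 4.75
ŷ = 24.9726 + 19.1506
ŷ = 44.1232

This is the fitted mean response at that x — an individual observation would come with a wider prediction interval.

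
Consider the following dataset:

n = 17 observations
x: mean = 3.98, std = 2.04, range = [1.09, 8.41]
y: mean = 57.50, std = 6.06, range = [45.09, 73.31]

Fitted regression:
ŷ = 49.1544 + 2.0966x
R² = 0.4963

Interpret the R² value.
R² = 0.4963 means 49.63% of the variation in y is explained by the linear relationship with x. This indicates a moderate fit.

The coefficient of determination R² is the fraction of the total variation in y that the fitted line accounts for.

Here R² = 0.4963:
- Explained: 49.63% of the variation in y
- Unexplained (residual): 100% − 49.63% = 50.37%
- Rule of thumb (below 0.3 weak; 0.3 to below 0.7 moderate; 0.7 and above strong) → moderate

Calculation: R² = 1 − (SS_res / SS_tot), where SS_res is the sum of squared residuals and SS_tot the total sum of squares.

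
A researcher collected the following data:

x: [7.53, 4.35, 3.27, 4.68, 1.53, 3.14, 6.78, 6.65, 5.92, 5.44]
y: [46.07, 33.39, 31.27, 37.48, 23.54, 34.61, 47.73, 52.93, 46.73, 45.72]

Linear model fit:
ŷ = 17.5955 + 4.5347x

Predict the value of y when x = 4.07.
ŷ = 36.0517

x = 4.07 lies inside the observed range [1.53, 7.53], so the fitted equation applies directly:

ŷ = 17.5955 + 4.5347 × 4.07
ŷ = 17.5955 + 18.4562
ŷ = 36.0517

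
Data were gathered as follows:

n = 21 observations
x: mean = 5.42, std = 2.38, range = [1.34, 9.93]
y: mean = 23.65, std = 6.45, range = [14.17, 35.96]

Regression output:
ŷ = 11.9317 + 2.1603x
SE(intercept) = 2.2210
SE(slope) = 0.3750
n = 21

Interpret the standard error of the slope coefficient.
SE(β̂₁) = 0.3750 is the estimated standard deviation of the slope estimate across repeated samples; relative to β̂₁ = 2.1603 that is 17.4%, a precise estimate.

SE(β̂₁) = s / √Sxx, where s is the residual standard deviation and Sxx = Σ(x − x̄)². It is the yardstick for how far β̂₁ = 2.1603 could plausibly be from the true slope.

Relative precision:
- SE / |β̂₁| = 0.3750 / 2.1603 = 17.4%
- Rule of thumb (under 20%: precise; 20% to under 50%: moderately precise; 50% or more: imprecise) → precise

Link to interval estimation: a confidence interval for β₁ is β̂₁ ± t* × 0.3750, so SE sets the half-width per unit of t*.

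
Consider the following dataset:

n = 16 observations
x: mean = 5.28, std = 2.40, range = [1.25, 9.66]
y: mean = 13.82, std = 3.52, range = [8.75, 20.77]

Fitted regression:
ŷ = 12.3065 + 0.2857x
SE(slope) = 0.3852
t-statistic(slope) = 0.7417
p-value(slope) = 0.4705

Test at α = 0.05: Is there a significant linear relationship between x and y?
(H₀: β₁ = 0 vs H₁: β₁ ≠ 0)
p-value = 0.4705 ≥ α = 0.05, so we fail to reject H₀. The relationship is not significant.

Hypothesis test for the slope coefficient:

H₀: β₁ = 0 (no linear relationship)
H₁: β₁ ≠ 0 (linear relationship exists)

Test statistic: t = β̂₁ / SE(β̂₁) = 0.2857 / 0.3852 = 0.7417

The p-value (0.4705) is the probability, under H₀, of a t-statistic at least as extreme as |t| = 0.7417 (two-sided, df = n − 2 = 14).

Decision rule: reject H₀ if p-value < α.
p-value = 0.4705 ≥ α = 0.05 → fail to reject H₀.

There is not sufficient evidence at the 5% significance level to conclude that a linear relationship exists between x and y.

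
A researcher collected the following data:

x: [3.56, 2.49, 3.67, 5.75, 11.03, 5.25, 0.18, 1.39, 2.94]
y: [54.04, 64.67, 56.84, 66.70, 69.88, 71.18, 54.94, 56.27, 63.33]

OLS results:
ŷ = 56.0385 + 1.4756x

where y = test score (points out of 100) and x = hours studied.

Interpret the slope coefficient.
An increase of one hour in study time is associated with a 1.4756 points increase in predicted test score.

The slope coefficient β₁ = 1.4756 represents the marginal effect of study time on test score.

Interpretation:
- Study time up by 1 hour → predicted test score increases by 1.4756 points
- The effect is assumed constant over the observed range of x (linearity)

The intercept β₀ = 56.0385 is the predicted test score when study time = 0.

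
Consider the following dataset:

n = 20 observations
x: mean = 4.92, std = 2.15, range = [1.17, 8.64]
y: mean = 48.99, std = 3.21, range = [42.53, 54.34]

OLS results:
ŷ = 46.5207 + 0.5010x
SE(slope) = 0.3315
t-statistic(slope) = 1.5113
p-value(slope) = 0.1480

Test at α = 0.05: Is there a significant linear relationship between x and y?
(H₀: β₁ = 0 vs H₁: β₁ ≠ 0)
p-value = 0.1480 ≥ α = 0.05, so we fail to reject H₀. The relationship is not significant.

Hypothesis test for the slope coefficient:

H₀: β₁ = 0 (no linear relationship)
H₁: β₁ ≠ 0 (linear relationship exists)

Test statistic: t = β̂₁ / SE(β̂₁) = 0.5010 / 0.3315 = 1.5113

p = 0.1480: how often a slope estimate this far from 0 (in SE units) would arise by chance if β₁ were truly 0.

Decision rule: reject H₀ if p-value < α.
p-value = 0.1480 ≥ α = 0.05 → fail to reject H₀.

At α = 0.05 the data do not provide convincing evidence of a nonzero slope.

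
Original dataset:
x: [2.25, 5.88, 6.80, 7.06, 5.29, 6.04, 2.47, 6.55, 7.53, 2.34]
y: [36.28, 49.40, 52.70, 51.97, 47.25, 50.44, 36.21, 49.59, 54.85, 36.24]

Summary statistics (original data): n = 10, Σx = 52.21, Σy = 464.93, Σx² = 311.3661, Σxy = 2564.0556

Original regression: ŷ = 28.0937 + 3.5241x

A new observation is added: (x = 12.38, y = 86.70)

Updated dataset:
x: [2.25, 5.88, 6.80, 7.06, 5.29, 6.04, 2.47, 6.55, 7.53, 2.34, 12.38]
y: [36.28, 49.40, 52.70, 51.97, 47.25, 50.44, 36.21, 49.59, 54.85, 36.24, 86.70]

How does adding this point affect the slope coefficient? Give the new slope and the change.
The slope changes from 3.5241 to 4.6659 (change of +1.1418, or +32.4%).

The new point has HIGH LEVERAGE: x = 12.38 is far from the original mean x̄ = 52.21/10 ≈ 5.22 (original range [2.25, 7.53]).

Step 1: Update the sums with the new point (n goes from 10 to 11)
Σx  = 52.21 + 12.38 = 64.59
Σy  = 464.93 + 86.70 = 551.63
Σx² = 311.3661 + 12.38² = 311.3661 + 153.2644 = 464.6305
Σxy = 2564.0556 + 12.38×86.70 = 2564.0556 + 1073.3460 = 3637.4016

Step 2: Recompute the slope with b₁ = (nΣxy − ΣxΣy) / (nΣx² − (Σx)²)
Numerator   = 11×3637.4016 − 64.59×551.63 = 40011.4176 − 35629.7817 = 4381.6359
Denominator = 11×464.6305 − 64.59² = 5110.9355 − 4171.8681 = 939.0674
b₁(new) = 4381.6359 / 939.0674 = 4.6659

(Same formula on the original sums: (10×2564.0556 − 52.21×464.93) / (10×311.3661 − 52.21²) = 1366.5607 / 387.7769 = 3.5241, matching the given fit.)

Step 3: Change in slope
Δβ₁ = 4.6659 − 3.5241 = +1.1418
Relative change = +1.1418 / 3.5241 × 100% = +32.4%
→ the slope increases when the point is added.

Because the point sits above the extension of the original line at a high-leverage x, it tilts the fit up.
In practice: check such a point for data-entry or measurement error; examine leverage (hᵢ) and Cook's distance rather than deleting it automatically.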